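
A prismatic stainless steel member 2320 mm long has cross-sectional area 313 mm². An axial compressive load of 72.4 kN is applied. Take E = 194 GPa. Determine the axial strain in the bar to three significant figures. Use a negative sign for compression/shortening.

σ = N/A = -231.3 MPa; ε = σ/E = -231.3/194000 = -1.192e-03.

-0.00119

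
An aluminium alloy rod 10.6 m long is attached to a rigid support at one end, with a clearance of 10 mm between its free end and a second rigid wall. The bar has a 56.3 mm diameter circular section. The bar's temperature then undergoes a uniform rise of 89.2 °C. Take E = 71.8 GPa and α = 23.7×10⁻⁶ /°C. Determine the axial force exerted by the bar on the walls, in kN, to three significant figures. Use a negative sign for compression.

-209 kN

Free thermal expansion αLΔT = 23.7e-6 · 10600 · 89.2 = 22.41 mm.
The walls engage after the gap closes; constrained expansion = 22.41 − 10 = 12.41 mm.
The walls impose strain ε = −(12.41)/10600 = -1.1706e-03; σ = Eε = 71800 · -1.1706e-03 = -84.05 MPa.
Wall reaction R = σ·A = -84.05·2489 = -209200 N = -209.2 kN.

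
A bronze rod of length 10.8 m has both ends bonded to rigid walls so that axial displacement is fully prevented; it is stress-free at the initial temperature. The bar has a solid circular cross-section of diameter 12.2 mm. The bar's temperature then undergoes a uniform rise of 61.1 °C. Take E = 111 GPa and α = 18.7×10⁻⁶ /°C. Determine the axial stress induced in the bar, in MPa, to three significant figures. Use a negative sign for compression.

-127 MPa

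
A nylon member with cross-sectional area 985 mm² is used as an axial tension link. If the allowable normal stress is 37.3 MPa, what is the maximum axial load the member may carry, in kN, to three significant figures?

P_max = σ_allow · A = 37.3 · 985 = 36740 N = 36.74 kN.

36.7 kN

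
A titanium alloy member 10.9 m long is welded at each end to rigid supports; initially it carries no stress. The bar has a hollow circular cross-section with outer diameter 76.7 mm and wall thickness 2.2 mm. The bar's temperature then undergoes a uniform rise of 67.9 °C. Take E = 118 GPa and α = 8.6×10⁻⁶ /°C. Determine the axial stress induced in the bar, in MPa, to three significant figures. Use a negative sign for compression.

-68.9 MPa

Free thermal expansion αLΔT = 8.6e-6 · 10900 · 67.9 = 6.365 mm.
The walls impose strain ε = −(6.365)/10900 = -5.8394e-04; σ = Eε = 118000 · -5.8394e-04 = -68.9 MPa.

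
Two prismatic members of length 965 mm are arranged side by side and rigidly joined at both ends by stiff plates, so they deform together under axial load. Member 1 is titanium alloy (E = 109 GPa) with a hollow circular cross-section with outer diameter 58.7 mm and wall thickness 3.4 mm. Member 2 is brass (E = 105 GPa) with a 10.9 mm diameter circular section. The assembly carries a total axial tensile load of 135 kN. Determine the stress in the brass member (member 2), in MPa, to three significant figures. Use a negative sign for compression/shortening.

A_1 = 590.7 mm².
A_2 = 93.31 mm².
Equal strain + equilibrium ⇒ each member carries load in proportion to AE: A₁E₁ = 64380000 N, A₂E₂ = 9798000 N, ΣAE = 74180000 N.
σ₂ = P·E₂/ΣAE = 135000·105000/74180000 = 191.1 MPa.

191 MPa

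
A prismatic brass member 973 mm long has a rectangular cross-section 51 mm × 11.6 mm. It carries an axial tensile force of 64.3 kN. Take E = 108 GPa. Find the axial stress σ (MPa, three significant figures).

A = 591.6 mm².
σ = N/A = 64300/591.6 = 108.7 MPa.

109 MPa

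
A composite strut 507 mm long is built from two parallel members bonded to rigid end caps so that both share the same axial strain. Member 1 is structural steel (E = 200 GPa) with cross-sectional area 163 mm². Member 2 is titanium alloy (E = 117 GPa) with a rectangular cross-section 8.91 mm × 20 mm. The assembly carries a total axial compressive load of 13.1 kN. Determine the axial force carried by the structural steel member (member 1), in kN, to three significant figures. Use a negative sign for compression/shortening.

A_2 = 178.2 mm².
Equal strain + equilibrium ⇒ each member carries load in proportion to AE: A₁E₁ = 32600000 N, A₂E₂ = 20850000 N, ΣAE = 53450000 N.
F₁ = P·A₁E₁/ΣAE = -13100·32600000/53450000 = -7990 N.

-7.99 kN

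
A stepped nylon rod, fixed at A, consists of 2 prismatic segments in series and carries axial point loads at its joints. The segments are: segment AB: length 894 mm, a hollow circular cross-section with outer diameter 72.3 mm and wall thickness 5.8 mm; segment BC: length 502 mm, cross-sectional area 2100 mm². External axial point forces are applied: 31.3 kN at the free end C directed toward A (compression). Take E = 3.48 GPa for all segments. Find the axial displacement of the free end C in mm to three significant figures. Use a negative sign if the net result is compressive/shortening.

Internal axial forces (sectioning from the free end, tension +): N_BC = -31.3 kN, N_AB = -31.3 kN.
A_AB = 1212 mm².
δ_AB = -31300·894/(1212·3480) = -6.636 mm
δ_BC = -31300·502/(2100·3480) = -2.15 mm
δ = Σδ_i = -8.786 mm.

-8.79 mm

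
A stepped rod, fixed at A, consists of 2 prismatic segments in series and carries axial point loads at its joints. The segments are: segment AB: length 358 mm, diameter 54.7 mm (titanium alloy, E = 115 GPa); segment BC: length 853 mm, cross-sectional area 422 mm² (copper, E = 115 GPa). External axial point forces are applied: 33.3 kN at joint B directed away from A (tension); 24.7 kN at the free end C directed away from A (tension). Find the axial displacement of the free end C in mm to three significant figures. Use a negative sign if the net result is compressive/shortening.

Internal axial forces (sectioning from the free end, tension +): N_BC = 24.7 kN, N_AB = 58 kN.
A_AB = 2350 mm².
δ_AB = 58000·358/(2350·115000) = 0.07683 mm
δ_BC = 24700·853/(422·115000) = 0.4341 mm
δ = Σδ_i = 0.511 mm.

0.511 mm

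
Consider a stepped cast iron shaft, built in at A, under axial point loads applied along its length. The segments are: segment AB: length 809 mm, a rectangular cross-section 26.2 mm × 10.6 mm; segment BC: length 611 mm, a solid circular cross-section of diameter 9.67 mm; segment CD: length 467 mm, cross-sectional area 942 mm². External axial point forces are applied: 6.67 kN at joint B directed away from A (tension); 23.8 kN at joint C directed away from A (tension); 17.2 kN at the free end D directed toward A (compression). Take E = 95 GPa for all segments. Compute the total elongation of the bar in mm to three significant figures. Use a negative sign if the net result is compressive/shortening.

0.895 mm

Internal axial forces (sectioning from the free end, tension +): N_CD = -17.2 kN, N_BC = 6.6 kN, N_AB = 13.27 kN.
A_AB = 277.7 mm².
A_BC = 73.44 mm².
δ_AB = 13270·809/(277.7·95000) = 0.4069 mm
δ_BC = 6600·611/(73.44·95000) = 0.578 mm
δ_CD = -17200·467/(942·95000) = -0.08976 mm
δ = Σδ_i = 0.8951 mm.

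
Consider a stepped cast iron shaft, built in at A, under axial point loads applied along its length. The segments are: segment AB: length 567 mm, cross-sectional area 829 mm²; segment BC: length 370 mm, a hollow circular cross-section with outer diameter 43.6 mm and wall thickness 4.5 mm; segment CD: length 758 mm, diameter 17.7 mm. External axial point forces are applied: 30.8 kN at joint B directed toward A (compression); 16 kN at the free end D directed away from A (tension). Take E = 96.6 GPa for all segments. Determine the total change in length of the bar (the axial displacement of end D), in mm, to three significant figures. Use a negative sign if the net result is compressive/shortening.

0.516 mm

Internal axial forces (sectioning from the free end, tension +): N_CD = 16 kN, N_BC = 16 kN, N_AB = -14.8 kN.
A_BC = 552.8 mm².
A_CD = 246.1 mm².
δ_AB = -14800·567/(829·96600) = -0.1048 mm
δ_BC = 16000·370/(552.8·96600) = 0.1109 mm
δ_CD = 16000·758/(246.1·96600) = 0.5102 mm
δ = Σδ_i = 0.5163 mm.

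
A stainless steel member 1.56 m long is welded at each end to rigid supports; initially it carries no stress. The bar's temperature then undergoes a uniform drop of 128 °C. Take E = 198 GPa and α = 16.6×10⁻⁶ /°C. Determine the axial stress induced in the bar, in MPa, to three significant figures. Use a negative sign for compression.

421 MPa

Free thermal expansion αLΔT = 16.6e-6 · 1560 · -128 = -3.315 mm.
The walls impose strain ε = −(-3.315)/1560 = 2.1248e-03; σ = Eε = 198000 · 2.1248e-03 = 420.7 MPa.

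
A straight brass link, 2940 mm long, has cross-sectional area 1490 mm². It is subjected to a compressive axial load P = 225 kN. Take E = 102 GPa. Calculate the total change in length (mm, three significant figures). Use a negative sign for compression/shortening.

-4.35 mm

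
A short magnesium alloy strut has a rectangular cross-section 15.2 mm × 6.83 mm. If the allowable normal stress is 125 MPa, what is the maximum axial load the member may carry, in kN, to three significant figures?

13.0 kN

A = 103.8 mm².
P_max = σ_allow · A = 125 · 103.8 = 12980 N = 12.98 kN.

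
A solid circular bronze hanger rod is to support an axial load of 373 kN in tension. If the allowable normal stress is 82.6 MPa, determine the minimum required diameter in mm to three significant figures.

Required area A ≥ P/σ_allow = 373000/82.6 = 4516 mm².
For a solid circular section, d ≥ √(4A/π) = 75.83 mm.

75.8 mm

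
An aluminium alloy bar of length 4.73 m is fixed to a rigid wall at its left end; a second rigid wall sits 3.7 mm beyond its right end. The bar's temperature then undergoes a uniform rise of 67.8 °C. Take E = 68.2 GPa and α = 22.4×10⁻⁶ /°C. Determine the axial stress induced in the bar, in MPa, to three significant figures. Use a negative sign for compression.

-50.2 MPa

Free thermal expansion αLΔT = 22.4e-6 · 4730 · 67.8 = 7.184 mm.
The walls engage after the gap closes; constrained expansion = 7.184 − 3.7 = 3.484 mm.
The walls impose strain ε = −(3.484)/4730 = -7.3648e-04; σ = Eε = 68200 · -7.3648e-04 = -50.23 MPa.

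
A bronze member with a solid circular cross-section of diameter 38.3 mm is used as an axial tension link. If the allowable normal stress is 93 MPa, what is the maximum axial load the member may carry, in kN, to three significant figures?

A = 1152 mm².
P_max = σ_allow · A = 93 · 1152 = 107100 N = 107.1 kN.

107 kN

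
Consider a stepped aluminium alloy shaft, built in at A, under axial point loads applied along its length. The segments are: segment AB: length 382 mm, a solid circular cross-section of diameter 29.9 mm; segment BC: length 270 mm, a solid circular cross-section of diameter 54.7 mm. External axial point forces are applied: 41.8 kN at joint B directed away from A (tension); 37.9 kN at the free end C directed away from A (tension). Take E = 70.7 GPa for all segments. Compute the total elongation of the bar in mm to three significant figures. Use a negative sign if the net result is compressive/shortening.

Internal axial forces (sectioning from the free end, tension +): N_BC = 37.9 kN, N_AB = 79.7 kN.
A_AB = 702.2 mm².
A_BC = 2350 mm².
δ_AB = 79700·382/(702.2·70700) = 0.6133 mm
δ_BC = 37900·270/(2350·70700) = 0.06159 mm
δ = Σδ_i = 0.6749 mm.

0.675 mm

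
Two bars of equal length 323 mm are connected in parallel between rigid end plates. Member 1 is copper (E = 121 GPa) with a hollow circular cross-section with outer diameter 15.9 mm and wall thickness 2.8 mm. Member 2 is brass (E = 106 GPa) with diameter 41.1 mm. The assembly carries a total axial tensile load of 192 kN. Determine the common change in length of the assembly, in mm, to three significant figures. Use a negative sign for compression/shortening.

0.401 mm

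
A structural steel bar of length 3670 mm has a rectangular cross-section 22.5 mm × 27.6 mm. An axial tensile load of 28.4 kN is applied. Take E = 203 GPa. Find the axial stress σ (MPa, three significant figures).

45.7 MPa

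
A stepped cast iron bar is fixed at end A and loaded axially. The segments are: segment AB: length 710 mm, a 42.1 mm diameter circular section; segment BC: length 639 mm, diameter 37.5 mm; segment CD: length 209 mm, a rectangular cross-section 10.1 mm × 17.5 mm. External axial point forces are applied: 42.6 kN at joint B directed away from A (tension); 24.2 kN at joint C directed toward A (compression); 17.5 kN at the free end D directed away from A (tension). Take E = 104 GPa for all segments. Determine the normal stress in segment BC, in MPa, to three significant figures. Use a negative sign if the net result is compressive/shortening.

-6.07 MPa

Internal axial forces (sectioning from the free end, tension +): N_CD = 17.5 kN, N_BC = -6.7 kN, N_AB = 35.9 kN.
A_BC = 1104 mm².
σ_BC = N_BC/A_BC = -6700/1104 = -6.066 MPa.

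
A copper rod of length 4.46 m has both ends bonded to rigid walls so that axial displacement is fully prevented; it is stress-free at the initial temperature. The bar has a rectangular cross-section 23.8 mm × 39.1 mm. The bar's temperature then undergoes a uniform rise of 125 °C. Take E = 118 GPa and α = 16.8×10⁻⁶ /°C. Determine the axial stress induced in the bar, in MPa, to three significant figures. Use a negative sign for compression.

-248 MPa

Free thermal expansion αLΔT = 16.8e-6 · 4460 · 125 = 9.366 mm.
The walls impose strain ε = −(9.366)/4460 = -2.1000e-03; σ = Eε = 118000 · -2.1000e-03 = -247.8 MPa.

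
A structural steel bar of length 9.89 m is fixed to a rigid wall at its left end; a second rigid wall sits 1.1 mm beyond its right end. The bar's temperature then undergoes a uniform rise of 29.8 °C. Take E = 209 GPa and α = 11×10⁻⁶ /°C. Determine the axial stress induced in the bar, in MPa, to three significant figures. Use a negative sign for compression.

Free thermal expansion αLΔT = 11e-6 · 9890 · 29.8 = 3.242 mm.
The walls engage after the gap closes; constrained expansion = 3.242 − 1.1 = 2.142 mm.
The walls impose strain ε = −(2.142)/9890 = -2.1658e-04; σ = Eε = 209000 · -2.1658e-04 = -45.26 MPa.

-45.3 MPa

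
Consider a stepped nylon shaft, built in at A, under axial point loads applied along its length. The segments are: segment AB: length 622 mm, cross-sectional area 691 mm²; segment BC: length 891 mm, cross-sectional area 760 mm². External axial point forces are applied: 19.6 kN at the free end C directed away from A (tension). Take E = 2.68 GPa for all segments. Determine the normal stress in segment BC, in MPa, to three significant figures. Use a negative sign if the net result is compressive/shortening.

25.8 MPa

Internal axial forces (sectioning from the free end, tension +): N_BC = 19.6 kN, N_AB = 19.6 kN.
σ_BC = N_BC/A_BC = 19600/760 = 25.79 MPa.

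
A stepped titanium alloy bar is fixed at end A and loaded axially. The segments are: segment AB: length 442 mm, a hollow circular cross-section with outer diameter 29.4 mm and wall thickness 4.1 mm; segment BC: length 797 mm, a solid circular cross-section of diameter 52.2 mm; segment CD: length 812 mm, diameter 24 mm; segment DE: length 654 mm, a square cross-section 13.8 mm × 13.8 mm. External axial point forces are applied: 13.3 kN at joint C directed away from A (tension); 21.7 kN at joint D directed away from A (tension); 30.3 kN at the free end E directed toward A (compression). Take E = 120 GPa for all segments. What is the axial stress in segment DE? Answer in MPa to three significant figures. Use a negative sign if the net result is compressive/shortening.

Internal axial forces (sectioning from the free end, tension +): N_DE = -30.3 kN, N_CD = -8.6 kN, N_BC = 4.7 kN, N_AB = 4.7 kN.
A_DE = 190.4 mm².
σ_DE = N_DE/A_DE = -30300/190.4 = -159.1 MPa.

-159 MPa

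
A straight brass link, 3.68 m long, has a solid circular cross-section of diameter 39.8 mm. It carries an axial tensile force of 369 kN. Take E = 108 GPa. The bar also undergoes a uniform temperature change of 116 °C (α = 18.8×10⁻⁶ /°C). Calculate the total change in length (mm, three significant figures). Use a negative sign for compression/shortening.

18.1 mm

A = 1244 mm².
δ_mech = NL/(AE) = 369000·3680/(1244·108000) = 10.11 mm.
δ_thermal = αLΔT = 18.8e-6·3680·116 = 8.025 mm.
δ = δ_mech + δ_thermal = 18.13 mm.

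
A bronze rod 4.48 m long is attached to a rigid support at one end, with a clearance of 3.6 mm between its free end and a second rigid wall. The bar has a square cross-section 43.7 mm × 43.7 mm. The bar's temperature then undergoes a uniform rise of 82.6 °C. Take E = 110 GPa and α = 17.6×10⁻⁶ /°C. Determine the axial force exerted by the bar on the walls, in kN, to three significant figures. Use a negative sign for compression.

Free thermal expansion αLΔT = 17.6e-6 · 4480 · 82.6 = 6.513 mm.
The walls engage after the gap closes; constrained expansion = 6.513 − 3.6 = 2.913 mm.
The walls impose strain ε = −(2.913)/4480 = -6.5019e-04; σ = Eε = 110000 · -6.5019e-04 = -71.52 MPa.
Wall reaction R = σ·A = -71.52·1910 = -136600 N = -136.6 kN.

-137 kN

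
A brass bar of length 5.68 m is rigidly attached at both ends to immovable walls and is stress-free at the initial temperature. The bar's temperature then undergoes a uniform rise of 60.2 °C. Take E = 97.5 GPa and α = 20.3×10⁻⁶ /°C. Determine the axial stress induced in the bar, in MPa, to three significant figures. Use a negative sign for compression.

-119 MPa

Free thermal expansion αLΔT = 20.3e-6 · 5680 · 60.2 = 6.941 mm.
The walls impose strain ε = −(6.941)/5680 = -1.2221e-03; σ = Eε = 97500 · -1.2221e-03 = -119.2 MPa.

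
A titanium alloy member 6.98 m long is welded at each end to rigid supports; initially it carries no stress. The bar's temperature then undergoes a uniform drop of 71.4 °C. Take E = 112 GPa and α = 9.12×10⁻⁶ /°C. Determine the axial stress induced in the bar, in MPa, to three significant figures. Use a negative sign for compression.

72.9 MPa

Free thermal expansion αLΔT = 9.12e-6 · 6980 · -71.4 = -4.545 mm.
The walls impose strain ε = −(-4.545)/6980 = 6.5117e-04; σ = Eε = 112000 · 6.5117e-04 = 72.93 MPa.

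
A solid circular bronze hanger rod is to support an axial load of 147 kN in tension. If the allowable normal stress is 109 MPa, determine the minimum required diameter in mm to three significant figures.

Required area A ≥ P/σ_allow = 147000/109 = 1349 mm².
For a solid circular section, d ≥ √(4A/π) = 41.44 mm.

41.4 mm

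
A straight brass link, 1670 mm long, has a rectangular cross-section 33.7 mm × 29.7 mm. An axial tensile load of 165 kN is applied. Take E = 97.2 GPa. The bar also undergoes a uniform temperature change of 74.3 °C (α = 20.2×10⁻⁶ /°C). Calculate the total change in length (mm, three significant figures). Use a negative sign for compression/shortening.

5.34 mm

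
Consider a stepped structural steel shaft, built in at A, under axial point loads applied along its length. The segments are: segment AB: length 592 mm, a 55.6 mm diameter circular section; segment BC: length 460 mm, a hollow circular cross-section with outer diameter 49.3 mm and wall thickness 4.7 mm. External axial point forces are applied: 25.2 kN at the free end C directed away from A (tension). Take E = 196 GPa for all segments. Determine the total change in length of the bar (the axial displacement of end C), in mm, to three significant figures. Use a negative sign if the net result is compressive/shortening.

0.121 mm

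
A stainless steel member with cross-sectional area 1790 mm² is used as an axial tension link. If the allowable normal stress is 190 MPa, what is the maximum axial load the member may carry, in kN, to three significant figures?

P_max = σ_allow · A = 190 · 1790 = 340100 N = 340.1 kN.

340 kN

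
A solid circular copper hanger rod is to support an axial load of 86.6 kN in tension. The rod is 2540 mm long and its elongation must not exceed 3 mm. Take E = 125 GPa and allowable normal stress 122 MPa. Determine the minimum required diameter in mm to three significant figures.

Required area A ≥ P/σ_allow = 86600/122 = 709.8 mm².
For a solid circular section, d ≥ √(4A/π) = 30.06 mm.
Elongation limit: A ≥ PL/(Eδ_allow) = 86600·2540/(125000·3) = 586.6 mm² ⇒ d ≥ 27.33 mm.
The stress limit governs.

30.1 mm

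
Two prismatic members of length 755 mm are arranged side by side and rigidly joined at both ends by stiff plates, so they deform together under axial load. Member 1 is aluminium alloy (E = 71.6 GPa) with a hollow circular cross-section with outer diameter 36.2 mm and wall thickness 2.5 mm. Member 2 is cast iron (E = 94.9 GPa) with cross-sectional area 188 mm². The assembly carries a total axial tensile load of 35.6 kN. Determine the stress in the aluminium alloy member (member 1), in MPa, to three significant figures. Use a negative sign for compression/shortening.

69.3 MPa

A_1 = 264.7 mm².
Equal strain + equilibrium ⇒ each member carries load in proportion to AE: A₁E₁ = 18950000 N, A₂E₂ = 17840000 N, ΣAE = 36790000 N.
σ₁ = P·E₁/ΣAE = 35600·71600/36790000 = 69.28 MPa.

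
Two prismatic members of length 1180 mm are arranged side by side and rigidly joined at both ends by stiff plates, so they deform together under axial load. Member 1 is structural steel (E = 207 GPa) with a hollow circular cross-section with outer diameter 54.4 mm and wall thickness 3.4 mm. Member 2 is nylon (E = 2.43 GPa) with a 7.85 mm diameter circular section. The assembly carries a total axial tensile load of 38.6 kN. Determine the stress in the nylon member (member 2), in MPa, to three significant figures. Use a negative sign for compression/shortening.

0.831 MPa

A_1 = 544.8 mm².
A_2 = 48.4 mm².
Equal strain + equilibrium ⇒ each member carries load in proportion to AE: A₁E₁ = 112800000 N, A₂E₂ = 117600 N, ΣAE = 112900000 N.
σ₂ = P·E₂/ΣAE = 38600·2430/112900000 = 0.8309 MPa.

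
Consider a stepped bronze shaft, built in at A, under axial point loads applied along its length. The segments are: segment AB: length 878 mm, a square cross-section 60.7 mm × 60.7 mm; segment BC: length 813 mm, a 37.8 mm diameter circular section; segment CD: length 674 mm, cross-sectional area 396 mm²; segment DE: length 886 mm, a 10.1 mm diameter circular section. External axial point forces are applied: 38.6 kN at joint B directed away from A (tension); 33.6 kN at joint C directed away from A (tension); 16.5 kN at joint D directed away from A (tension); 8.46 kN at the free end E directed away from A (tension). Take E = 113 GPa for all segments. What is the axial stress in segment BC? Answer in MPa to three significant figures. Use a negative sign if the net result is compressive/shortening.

Internal axial forces (sectioning from the free end, tension +): N_DE = 8.46 kN, N_CD = 24.96 kN, N_BC = 58.56 kN, N_AB = 97.16 kN.
A_BC = 1122 mm².
σ_BC = N_BC/A_BC = 58560/1122 = 52.18 MPa.

52.2 MPa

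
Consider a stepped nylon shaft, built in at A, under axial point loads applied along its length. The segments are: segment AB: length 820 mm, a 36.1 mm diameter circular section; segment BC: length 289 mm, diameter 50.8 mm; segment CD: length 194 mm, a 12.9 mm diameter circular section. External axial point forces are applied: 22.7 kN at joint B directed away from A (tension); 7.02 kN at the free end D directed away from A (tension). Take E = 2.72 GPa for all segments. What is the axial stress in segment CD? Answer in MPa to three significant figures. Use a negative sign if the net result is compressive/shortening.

Internal axial forces (sectioning from the free end, tension +): N_CD = 7.02 kN, N_BC = 7.02 kN, N_AB = 29.72 kN.
A_CD = 130.7 mm².
σ_CD = N_CD/A_CD = 7020/130.7 = 53.71 MPa.

53.7 MPa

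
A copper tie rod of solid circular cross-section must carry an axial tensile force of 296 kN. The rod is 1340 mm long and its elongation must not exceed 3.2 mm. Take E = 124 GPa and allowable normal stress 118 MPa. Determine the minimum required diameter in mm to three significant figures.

56.5 mm

Required area A ≥ P/σ_allow = 296000/118 = 2508 mm².
For a solid circular section, d ≥ √(4A/π) = 56.51 mm.
Elongation limit: A ≥ PL/(Eδ_allow) = 296000·1340/(124000·3.2) = 999.6 mm² ⇒ d ≥ 35.68 mm.
The stress limit governs.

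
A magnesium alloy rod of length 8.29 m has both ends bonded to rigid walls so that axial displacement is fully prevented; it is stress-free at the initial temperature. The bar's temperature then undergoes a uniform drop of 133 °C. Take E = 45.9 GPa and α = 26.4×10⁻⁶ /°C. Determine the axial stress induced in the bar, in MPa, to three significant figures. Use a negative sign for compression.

161 MPa

Free thermal expansion αLΔT = 26.4e-6 · 8290 · -133 = -29.11 mm.
The walls impose strain ε = −(-29.11)/8290 = 3.5112e-03; σ = Eε = 45900 · 3.5112e-03 = 161.2 MPa.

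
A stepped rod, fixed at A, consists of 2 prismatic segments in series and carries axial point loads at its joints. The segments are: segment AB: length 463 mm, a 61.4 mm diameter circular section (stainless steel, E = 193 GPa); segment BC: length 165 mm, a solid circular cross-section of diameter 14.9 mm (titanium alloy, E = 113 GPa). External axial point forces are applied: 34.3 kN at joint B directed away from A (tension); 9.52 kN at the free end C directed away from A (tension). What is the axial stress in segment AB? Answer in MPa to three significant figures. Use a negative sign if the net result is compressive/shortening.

Internal axial forces (sectioning from the free end, tension +): N_BC = 9.52 kN, N_AB = 43.82 kN.
A_AB = 2961 mm².
σ_AB = N_AB/A_AB = 43820/2961 = 14.8 MPa.

14.8 MPa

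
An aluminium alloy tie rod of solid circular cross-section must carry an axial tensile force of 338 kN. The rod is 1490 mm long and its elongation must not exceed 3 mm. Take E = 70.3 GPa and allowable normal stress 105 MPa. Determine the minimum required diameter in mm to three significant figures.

Required area A ≥ P/σ_allow = 338000/105 = 3219 mm².
For a solid circular section, d ≥ √(4A/π) = 64.02 mm.
Elongation limit: A ≥ PL/(Eδ_allow) = 338000·1490/(70300·3) = 2388 mm² ⇒ d ≥ 55.14 mm.
The stress limit governs.

64.0 mm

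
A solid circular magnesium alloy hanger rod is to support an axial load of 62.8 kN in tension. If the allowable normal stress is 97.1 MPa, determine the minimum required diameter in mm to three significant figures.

28.7 mm

Required area A ≥ P/σ_allow = 62800/97.1 = 646.8 mm².
For a solid circular section, d ≥ √(4A/π) = 28.7 mm.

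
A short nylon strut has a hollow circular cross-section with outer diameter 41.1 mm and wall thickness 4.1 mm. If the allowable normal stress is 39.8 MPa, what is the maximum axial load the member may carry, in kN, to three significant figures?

19.0 kN

A = 476.6 mm².
P_max = σ_allow · A = 39.8 · 476.6 = 18970 N = 18.97 kN.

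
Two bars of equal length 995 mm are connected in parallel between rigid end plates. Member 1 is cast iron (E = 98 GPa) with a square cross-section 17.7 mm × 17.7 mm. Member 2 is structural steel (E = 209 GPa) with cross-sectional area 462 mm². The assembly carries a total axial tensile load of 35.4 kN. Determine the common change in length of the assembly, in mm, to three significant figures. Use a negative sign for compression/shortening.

0.277 mm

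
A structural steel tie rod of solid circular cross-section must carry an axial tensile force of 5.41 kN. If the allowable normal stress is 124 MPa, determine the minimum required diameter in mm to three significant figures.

7.45 mm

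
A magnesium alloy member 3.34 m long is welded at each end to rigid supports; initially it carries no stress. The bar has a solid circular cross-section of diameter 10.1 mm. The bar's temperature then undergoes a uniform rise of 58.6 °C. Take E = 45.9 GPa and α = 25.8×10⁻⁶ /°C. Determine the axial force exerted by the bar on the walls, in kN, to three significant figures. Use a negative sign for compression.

-5.56 kN

Free thermal expansion αLΔT = 25.8e-6 · 3340 · 58.6 = 5.05 mm.
The walls impose strain ε = −(5.05)/3340 = -1.5119e-03; σ = Eε = 45900 · -1.5119e-03 = -69.4 MPa.
Wall reaction R = σ·A = -69.4·80.12 = -5560 N = -5.56 kN.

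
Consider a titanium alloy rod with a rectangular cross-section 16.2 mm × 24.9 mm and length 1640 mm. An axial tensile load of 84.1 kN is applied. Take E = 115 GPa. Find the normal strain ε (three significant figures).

0.00181

A = 403.4 mm².
σ = N/A = 208.5 MPa; ε = σ/E = 208.5/115000 = 1.813e-03.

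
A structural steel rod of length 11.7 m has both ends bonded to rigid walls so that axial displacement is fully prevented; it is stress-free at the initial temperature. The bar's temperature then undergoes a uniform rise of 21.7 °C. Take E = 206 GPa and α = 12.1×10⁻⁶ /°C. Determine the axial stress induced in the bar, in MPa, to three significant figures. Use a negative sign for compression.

Free thermal expansion αLΔT = 12.1e-6 · 11700 · 21.7 = 3.072 mm.
The walls impose strain ε = −(3.072)/11700 = -2.6257e-04; σ = Eε = 206000 · -2.6257e-04 = -54.09 MPa.

-54.1 MPa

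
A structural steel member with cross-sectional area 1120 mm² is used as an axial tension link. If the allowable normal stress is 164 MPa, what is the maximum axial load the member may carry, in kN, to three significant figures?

P_max = σ_allow · A = 164 · 1120 = 183700 N = 183.7 kN.

184 kN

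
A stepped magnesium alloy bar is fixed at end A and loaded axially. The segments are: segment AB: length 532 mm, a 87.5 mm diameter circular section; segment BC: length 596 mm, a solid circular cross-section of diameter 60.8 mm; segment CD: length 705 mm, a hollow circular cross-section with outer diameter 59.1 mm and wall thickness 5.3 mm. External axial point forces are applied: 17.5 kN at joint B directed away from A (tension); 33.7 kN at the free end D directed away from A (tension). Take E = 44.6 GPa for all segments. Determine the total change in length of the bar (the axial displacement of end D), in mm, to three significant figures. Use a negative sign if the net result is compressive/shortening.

0.851 mm

Internal axial forces (sectioning from the free end, tension +): N_CD = 33.7 kN, N_BC = 33.7 kN, N_AB = 51.2 kN.
A_AB = 6013 mm².
A_BC = 2903 mm².
A_CD = 895.8 mm².
δ_AB = 51200·532/(6013·44600) = 0.1016 mm
δ_BC = 33700·596/(2903·44600) = 0.1551 mm
δ_CD = 33700·705/(895.8·44600) = 0.5947 mm
δ = Σδ_i = 0.8513 mm.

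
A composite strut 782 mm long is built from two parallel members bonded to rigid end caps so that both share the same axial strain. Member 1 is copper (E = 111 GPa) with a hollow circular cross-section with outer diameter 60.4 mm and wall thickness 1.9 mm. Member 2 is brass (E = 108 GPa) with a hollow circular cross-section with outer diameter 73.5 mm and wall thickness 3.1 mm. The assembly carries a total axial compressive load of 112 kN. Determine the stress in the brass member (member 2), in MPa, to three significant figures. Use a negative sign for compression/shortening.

A_1 = 349.2 mm².
A_2 = 685.6 mm².
Equal strain + equilibrium ⇒ each member carries load in proportion to AE: A₁E₁ = 38760000 N, A₂E₂ = 74050000 N, ΣAE = 112800000 N.
σ₂ = P·E₂/ΣAE = -112000·108000/112800000 = -107.2 MPa.

-107 MPa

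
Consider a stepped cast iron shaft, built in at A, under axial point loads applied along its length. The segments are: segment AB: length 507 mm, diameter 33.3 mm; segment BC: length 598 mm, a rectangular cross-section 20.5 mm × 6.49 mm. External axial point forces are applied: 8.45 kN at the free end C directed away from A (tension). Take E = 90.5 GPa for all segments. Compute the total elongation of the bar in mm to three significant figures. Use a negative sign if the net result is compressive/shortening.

0.474 mm

Internal axial forces (sectioning from the free end, tension +): N_BC = 8.45 kN, N_AB = 8.45 kN.
A_AB = 870.9 mm².
A_BC = 133 mm².
δ_AB = 8450·507/(870.9·90500) = 0.05435 mm
δ_BC = 8450·598/(133·90500) = 0.4197 mm
δ = Σδ_i = 0.474 mm.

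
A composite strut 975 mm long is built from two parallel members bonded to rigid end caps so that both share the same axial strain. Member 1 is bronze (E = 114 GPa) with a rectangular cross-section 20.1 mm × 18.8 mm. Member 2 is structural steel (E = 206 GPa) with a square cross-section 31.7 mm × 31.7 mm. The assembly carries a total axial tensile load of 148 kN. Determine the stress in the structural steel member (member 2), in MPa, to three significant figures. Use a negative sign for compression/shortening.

122 MPa

A_1 = 377.9 mm².
A_2 = 1005 mm².
Equal strain + equilibrium ⇒ each member carries load in proportion to AE: A₁E₁ = 43080000 N, A₂E₂ = 207000000 N, ΣAE = 250100000 N.
σ₂ = P·E₂/ΣAE = 148000·206000/250100000 = 121.9 MPa.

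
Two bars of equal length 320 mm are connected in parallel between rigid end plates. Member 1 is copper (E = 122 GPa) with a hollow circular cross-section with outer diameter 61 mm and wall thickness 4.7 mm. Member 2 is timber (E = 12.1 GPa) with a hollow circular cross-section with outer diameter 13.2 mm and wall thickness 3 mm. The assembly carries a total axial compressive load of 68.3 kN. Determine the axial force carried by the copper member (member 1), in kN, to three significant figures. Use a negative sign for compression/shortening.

A_1 = 831.3 mm².
A_2 = 96.13 mm².
Equal strain + equilibrium ⇒ each member carries load in proportion to AE: A₁E₁ = 101400000 N, A₂E₂ = 1163000 N, ΣAE = 102600000 N.
F₁ = P·A₁E₁/ΣAE = -68300·101400000/102600000 = -67530 N.

-67.5 kN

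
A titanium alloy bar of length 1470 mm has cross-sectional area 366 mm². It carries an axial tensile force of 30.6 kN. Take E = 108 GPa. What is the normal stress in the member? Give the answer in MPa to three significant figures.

83.6 MPa

σ = N/A = 30600/366 = 83.61 MPa.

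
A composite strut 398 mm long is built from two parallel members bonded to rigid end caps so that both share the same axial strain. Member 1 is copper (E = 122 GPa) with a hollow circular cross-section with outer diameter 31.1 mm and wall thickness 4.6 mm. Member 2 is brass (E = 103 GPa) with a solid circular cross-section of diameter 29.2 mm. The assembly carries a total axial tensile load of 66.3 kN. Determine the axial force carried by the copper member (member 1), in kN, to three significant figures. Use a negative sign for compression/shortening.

A_1 = 383 mm².
A_2 = 669.7 mm².
Equal strain + equilibrium ⇒ each member carries load in proportion to AE: A₁E₁ = 46720000 N, A₂E₂ = 68980000 N, ΣAE = 115700000 N.
F₁ = P·A₁E₁/ΣAE = 66300·46720000/115700000 = 26770 N.

26.8 kN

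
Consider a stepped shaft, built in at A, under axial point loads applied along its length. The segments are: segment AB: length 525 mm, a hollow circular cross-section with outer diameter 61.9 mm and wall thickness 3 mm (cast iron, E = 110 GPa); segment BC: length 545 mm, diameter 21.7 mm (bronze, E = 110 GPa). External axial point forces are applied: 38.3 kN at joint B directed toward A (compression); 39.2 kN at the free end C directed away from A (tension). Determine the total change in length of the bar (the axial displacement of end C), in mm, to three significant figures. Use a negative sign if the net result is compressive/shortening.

0.533 mm

Internal axial forces (sectioning from the free end, tension +): N_BC = 39.2 kN, N_AB = 0.9 kN.
A_AB = 555.1 mm².
A_BC = 369.8 mm².
δ_AB = 900·525/(555.1·110000) = 0.007738 mm
δ_BC = 39200·545/(369.8·110000) = 0.5251 mm
δ = Σδ_i = 0.5329 mm.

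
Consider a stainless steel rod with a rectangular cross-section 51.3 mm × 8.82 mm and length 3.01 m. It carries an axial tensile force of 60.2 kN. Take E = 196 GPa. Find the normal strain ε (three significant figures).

6.79e-04

A = 452.5 mm².
σ = N/A = 133 MPa; ε = σ/E = 133/196000 = 6.788e-04.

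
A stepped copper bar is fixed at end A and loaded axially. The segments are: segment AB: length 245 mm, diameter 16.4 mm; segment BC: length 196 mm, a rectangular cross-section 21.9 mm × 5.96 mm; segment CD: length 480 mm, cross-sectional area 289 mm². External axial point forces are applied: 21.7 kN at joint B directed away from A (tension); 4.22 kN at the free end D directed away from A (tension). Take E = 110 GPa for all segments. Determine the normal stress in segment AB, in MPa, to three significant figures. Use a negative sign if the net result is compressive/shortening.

123 MPa

Internal axial forces (sectioning from the free end, tension +): N_CD = 4.22 kN, N_BC = 4.22 kN, N_AB = 25.92 kN.
A_AB = 211.2 mm².
σ_AB = N_AB/A_AB = 25920/211.2 = 122.7 MPa.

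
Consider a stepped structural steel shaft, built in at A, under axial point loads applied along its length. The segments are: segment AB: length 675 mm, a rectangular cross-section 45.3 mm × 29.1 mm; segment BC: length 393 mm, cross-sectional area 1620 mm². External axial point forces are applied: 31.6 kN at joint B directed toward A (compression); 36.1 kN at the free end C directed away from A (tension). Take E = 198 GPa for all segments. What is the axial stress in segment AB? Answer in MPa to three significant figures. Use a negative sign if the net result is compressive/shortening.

Internal axial forces (sectioning from the free end, tension +): N_BC = 36.1 kN, N_AB = 4.5 kN.
A_AB = 1318 mm².
σ_AB = N_AB/A_AB = 4500/1318 = 3.414 MPa.

3.41 MPa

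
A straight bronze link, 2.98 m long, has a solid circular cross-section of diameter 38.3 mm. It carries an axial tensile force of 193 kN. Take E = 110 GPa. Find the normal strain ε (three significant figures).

A = 1152 mm².
σ = N/A = 167.5 MPa; ε = σ/E = 167.5/110000 = 1.523e-03.

0.00152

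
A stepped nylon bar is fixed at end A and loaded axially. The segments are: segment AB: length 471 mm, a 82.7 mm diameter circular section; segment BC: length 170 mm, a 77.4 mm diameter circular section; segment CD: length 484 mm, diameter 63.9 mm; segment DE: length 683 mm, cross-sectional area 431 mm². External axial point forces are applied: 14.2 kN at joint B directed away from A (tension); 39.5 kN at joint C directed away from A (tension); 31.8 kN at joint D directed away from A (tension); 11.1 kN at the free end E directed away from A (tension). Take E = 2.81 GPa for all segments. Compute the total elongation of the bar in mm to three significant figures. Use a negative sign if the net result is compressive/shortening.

Internal axial forces (sectioning from the free end, tension +): N_DE = 11.1 kN, N_CD = 42.9 kN, N_BC = 82.4 kN, N_AB = 96.6 kN.
A_AB = 5372 mm².
A_BC = 4705 mm².
A_CD = 3207 mm².
δ_AB = 96600·471/(5372·2810) = 3.014 mm
δ_BC = 82400·170/(4705·2810) = 1.059 mm
δ_CD = 42900·484/(3207·2810) = 2.304 mm
δ_DE = 11100·683/(431·2810) = 6.26 mm
δ = Σδ_i = 12.64 mm.

12.6 mm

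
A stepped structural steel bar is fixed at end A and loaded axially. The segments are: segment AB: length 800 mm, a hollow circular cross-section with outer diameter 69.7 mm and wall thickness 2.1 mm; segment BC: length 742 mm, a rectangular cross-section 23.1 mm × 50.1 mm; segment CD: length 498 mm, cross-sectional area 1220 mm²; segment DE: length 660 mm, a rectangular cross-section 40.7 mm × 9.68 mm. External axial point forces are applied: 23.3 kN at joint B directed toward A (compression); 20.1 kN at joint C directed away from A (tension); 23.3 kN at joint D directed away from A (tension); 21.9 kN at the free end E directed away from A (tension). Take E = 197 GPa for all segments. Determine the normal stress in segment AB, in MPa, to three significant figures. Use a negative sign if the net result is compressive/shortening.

94.2 MPa

Internal axial forces (sectioning from the free end, tension +): N_DE = 21.9 kN, N_CD = 45.2 kN, N_BC = 65.3 kN, N_AB = 42 kN.
A_AB = 446 mm².
σ_AB = N_AB/A_AB = 42000/446 = 94.17 MPa.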